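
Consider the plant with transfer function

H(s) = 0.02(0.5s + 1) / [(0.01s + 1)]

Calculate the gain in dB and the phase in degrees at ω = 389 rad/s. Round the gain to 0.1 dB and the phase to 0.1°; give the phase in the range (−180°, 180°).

-0.3 dB, 14.1°

At ω = 389 rad/s:
zero (1 + j389·0.5) = 1 + j194.5 → |·| ≈ 194.5, ∠ ≈ 89.71°
pole (1 + j389·0.01) = 1 + j3.89 → |·| ≈ 4.0165, ∠ ≈ 75.58°
|H| = 0.02 · 194.5 / (4.0165) ≈ 0.9685
Gain = 20 log₁₀(0.9685) ≈ -0.28 dB
∠H = (89.71°) − (75.58°) = 14.13°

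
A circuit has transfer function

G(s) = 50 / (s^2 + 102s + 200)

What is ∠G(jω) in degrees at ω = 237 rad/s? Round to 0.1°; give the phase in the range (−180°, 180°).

Substitute s = j237:
Numerator: 50 = 50 + j0
Denominator: (j237)^2 + 102(j237) + 200 = -55969 + j24174
|N| = √(50² + 0²) ≈ 50, ∠N ≈ 0.00°
|D| = √(55969² + 24174²) ≈ 60966, ∠D ≈ 156.64°
∠G = 0.00° − 156.64° = -156.64°

-156.6°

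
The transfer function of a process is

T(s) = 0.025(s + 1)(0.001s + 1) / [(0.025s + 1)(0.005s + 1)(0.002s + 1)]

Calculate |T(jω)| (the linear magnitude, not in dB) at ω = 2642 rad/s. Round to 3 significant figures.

0.0396

At ω = 2642 rad/s:
zero (1 + j2642·1) = 1 + j2642 → |·| ≈ 2642, ∠ ≈ 89.98°
zero (1 + j2642·0.001) = 1 + j2.642 → |·| ≈ 2.8249, ∠ ≈ 69.27°
pole (1 + j2642·0.025) = 1 + j66.05 → |·| ≈ 66.058, ∠ ≈ 89.13°
pole (1 + j2642·0.005) = 1 + j13.21 → |·| ≈ 13.248, ∠ ≈ 85.67°
pole (1 + j2642·0.002) = 1 + j5.284 → |·| ≈ 5.3778, ∠ ≈ 79.28°
|T| = 0.025 · 2642 · 2.8249 / (66.058 · 13.248 · 5.3778) ≈ 0.039646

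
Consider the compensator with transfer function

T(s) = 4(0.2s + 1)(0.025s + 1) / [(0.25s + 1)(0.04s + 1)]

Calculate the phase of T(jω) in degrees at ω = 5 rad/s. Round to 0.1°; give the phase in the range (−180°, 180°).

At ω = 5 rad/s:
zero (1 + j5·0.2) = 1 + j1 → |·| ≈ 1.4142, ∠ ≈ 45.00°
zero (1 + j5·0.025) = 1 + j0.125 → |·| ≈ 1.0078, ∠ ≈ 7.13°
pole (1 + j5·0.25) = 1 + j1.25 → |·| ≈ 1.6008, ∠ ≈ 51.34°
pole (1 + j5·0.04) = 1 + j0.2 → |·| ≈ 1.0198, ∠ ≈ 11.31°
∠T = (45.00° + 7.13°) − (51.34° + 11.31°) = -10.52°

-10.5°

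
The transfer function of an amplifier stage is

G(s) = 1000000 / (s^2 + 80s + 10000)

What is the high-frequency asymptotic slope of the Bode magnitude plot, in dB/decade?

Each pole contributes −20 dB/decade at high frequency; each zero contributes +20 dB/decade.
Net: 0 zero(s) − 2 pole(s) → -40 dB/decade.

-40 dB/decade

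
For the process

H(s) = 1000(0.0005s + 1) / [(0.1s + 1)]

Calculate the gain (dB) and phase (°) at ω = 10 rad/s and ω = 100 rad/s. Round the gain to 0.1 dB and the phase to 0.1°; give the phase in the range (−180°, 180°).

ω = 10: 57.0 dB, -44.7°; ω = 100: 40.0 dB, -81.4°

At ω = 10 rad/s:
zero (1 + j10·0.0005) = 1 + j0.005 → |·| ≈ 1, ∠ ≈ 0.29°
pole (1 + j10·0.1) = 1 + j1 → |·| ≈ 1.4142, ∠ ≈ 45.00°
|H| = 1000 · 1 / (1.4142) ≈ 707.11
Gain = 20 log₁₀(707.11) ≈ 56.99 dB
∠H = (0.29°) − (45.00°) = -44.71°

At ω = 100 rad/s:
zero (1 + j100·0.0005) = 1 + j0.05 → |·| ≈ 1.0012, ∠ ≈ 2.86°
pole (1 + j100·0.1) = 1 + j10 → |·| ≈ 10.05, ∠ ≈ 84.29°
|H| = 1000 · 1.0012 / (10.05) ≈ 99.622
Gain = 20 log₁₀(99.622) ≈ 39.97 dB
∠H = (2.86°) − (84.29°) = -81.43°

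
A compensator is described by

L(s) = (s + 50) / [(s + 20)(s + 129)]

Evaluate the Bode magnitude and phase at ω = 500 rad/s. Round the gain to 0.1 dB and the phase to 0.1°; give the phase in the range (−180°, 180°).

At s = jω = j500:
zero (s+50): 50 + j500 → |·| = √(50²+500²) = √252500 ≈ 502.49, ∠ = arctan(500/50) ≈ 84.29°
pole (s+20): 20 + j500 → |·| = √(20²+500²) = √250400 ≈ 500.4, ∠ = arctan(500/20) ≈ 87.71°
pole (s+129): 129 + j500 → |·| = √(129²+500²) = √266641 ≈ 516.37, ∠ = arctan(500/129) ≈ 75.53°
|L| = 1 · 502.49 / 2.5839e+05 ≈ 0.0019447
Gain = 20 log₁₀(0.0019447) ≈ -54.22 dB
∠L = 84.29° − 163.24° = -78.95°

-54.2 dB, -79.0°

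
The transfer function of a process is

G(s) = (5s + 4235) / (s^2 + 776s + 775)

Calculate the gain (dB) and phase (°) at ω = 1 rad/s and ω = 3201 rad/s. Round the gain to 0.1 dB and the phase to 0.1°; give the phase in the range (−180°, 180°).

Substitute s = j1:
Numerator: 5(j1) + 4235 = 4235 + j5
Denominator: (j1)^2 + 776(j1) + 775 = 774 + j776
|N| = √(4235² + 5²) ≈ 4235, ∠N ≈ 0.07°
|D| = √(774² + 776²) ≈ 1096, ∠D ≈ 45.07°
|G| = 4235 / 1096 ≈ 3.8641
Gain = 20 log₁₀(3.8641) ≈ 11.74 dB
∠G = 0.07° − 45.07° = -45.00°

Substitute s = j3201:
Numerator: 5(j3201) + 4235 = 4235 + j16005
Denominator: (j3201)^2 + 776(j3201) + 775 = -10245626 + j2483976
|N| = √(4235² + 16005²) ≈ 16556, ∠N ≈ 75.18°
|D| = √(10245626² + 2483976²) ≈ 1.0542e+07, ∠D ≈ 166.37°
|G| = 16556 / 1.0542e+07 ≈ 0.0015705
Gain = 20 log₁₀(0.0015705) ≈ -56.08 dB
∠G = 75.18° − 166.37° = -91.19°

ω = 1: 11.7 dB, -45.0°; ω = 3201: -56.1 dB, -91.2°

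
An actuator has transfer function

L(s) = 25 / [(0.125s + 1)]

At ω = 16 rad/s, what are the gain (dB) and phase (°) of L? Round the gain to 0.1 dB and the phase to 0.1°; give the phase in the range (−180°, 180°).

21.0 dB, -63.4°

At ω = 16 rad/s:
pole (1 + j16·0.125) = 1 + j2 → |·| ≈ 2.2361, ∠ ≈ 63.43°
|L| = 25 · 1 / (2.2361) ≈ 11.18
Gain = 20 log₁₀(11.18) ≈ 20.97 dB
∠L = (0°) − (63.43°) = -63.43°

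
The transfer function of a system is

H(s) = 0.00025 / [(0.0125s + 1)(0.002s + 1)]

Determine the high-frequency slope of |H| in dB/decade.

-40 dB/decade

Each pole contributes −20 dB/decade at high frequency; each zero contributes +20 dB/decade.
Net: 0 zero(s) − 2 pole(s) → -40 dB/decade.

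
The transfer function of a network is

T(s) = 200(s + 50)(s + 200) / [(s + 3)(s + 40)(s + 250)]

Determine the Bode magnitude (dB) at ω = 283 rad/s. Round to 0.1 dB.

At s = jω = j283:
zero (s+50): 50 + j283 → |·| = √(50²+283²) = √82589 ≈ 287.38, ∠ = arctan(283/50) ≈ 79.98°
zero (s+200): 200 + j283 → |·| = √(200²+283²) = √120089 ≈ 346.54, ∠ = arctan(283/200) ≈ 54.75°
pole (s+3): 3 + j283 → |·| = √(3²+283²) = √80098 ≈ 283.02, ∠ = arctan(283/3) ≈ 89.39°
pole (s+40): 40 + j283 → |·| = √(40²+283²) = √81689 ≈ 285.81, ∠ = arctan(283/40) ≈ 81.95°
pole (s+250): 250 + j283 → |·| = √(250²+283²) = √142589 ≈ 377.61, ∠ = arctan(283/250) ≈ 48.54°
|T| = 200 · 99589 / 3.0545e+07 ≈ 0.65208
Gain = 20 log₁₀(0.65208) ≈ -3.71 dB

-3.7 dB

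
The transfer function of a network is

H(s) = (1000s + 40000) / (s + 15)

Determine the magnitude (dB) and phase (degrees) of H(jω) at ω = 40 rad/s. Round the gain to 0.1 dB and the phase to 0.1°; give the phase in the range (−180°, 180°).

Substitute s = j40:
Numerator: 1000(j40) + 40000 = 40000 + j40000
Denominator: (j40) + 15 = 15 + j40
|N| = √(40000² + 40000²) ≈ 56569, ∠N ≈ 45.00°
|D| = √(15² + 40²) ≈ 42.72, ∠D ≈ 69.44°
|H| = 56569 / 42.72 ≈ 1324.2
Gain = 20 log₁₀(1324.2) ≈ 62.44 dB
∠H = 45.00° − 69.44° = -24.44°

62.4 dB, -24.4°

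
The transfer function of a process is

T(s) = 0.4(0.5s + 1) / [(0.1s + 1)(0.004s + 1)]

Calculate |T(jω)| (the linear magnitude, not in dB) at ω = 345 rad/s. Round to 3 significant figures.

At ω = 345 rad/s:
zero (1 + j345·0.5) = 1 + j172.5 → |·| ≈ 172.5, ∠ ≈ 89.67°
pole (1 + j345·0.1) = 1 + j34.5 → |·| ≈ 34.514, ∠ ≈ 88.34°
pole (1 + j345·0.004) = 1 + j1.38 → |·| ≈ 1.7042, ∠ ≈ 54.07°
|T| = 0.4 · 172.5 / (34.514 · 1.7042) ≈ 1.1731

1.17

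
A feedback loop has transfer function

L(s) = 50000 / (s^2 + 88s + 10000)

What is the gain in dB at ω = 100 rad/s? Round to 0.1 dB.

At s = jω = j100:
quadratic: (j100)² + 88·j100 + 10000 = 0 + j8800 → |·| ≈ 8800, ∠ ≈ 90.00°
|L| = 50000 / 8800 ≈ 5.6818
Gain = 20 log₁₀(5.6818) ≈ 15.09 dB

15.1 dB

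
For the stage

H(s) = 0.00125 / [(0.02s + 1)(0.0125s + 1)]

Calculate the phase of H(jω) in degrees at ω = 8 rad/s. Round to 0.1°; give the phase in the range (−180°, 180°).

At ω = 8 rad/s:
pole (1 + j8·0.02) = 1 + j0.16 → |·| ≈ 1.0127, ∠ ≈ 9.09°
pole (1 + j8·0.0125) = 1 + j0.1 → |·| ≈ 1.005, ∠ ≈ 5.71°
∠H = (0°) − (9.09° + 5.71°) = -14.80°

-14.8°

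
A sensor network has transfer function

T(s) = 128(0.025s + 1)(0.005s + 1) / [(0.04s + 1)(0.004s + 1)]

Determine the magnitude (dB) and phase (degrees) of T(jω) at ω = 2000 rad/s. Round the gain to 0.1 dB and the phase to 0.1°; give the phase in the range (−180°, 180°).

40.0 dB, 1.0°

At ω = 2000 rad/s:
zero (1 + j2000·0.025) = 1 + j50 → |·| ≈ 50.01, ∠ ≈ 88.85°
zero (1 + j2000·0.005) = 1 + j10 → |·| ≈ 10.05, ∠ ≈ 84.29°
pole (1 + j2000·0.04) = 1 + j80 → |·| ≈ 80.006, ∠ ≈ 89.28°
pole (1 + j2000·0.004) = 1 + j8 → |·| ≈ 8.0623, ∠ ≈ 82.87°
|T| = 128 · 50.01 · 10.05 / (80.006 · 8.0623) ≈ 99.736
Gain = 20 log₁₀(99.736) ≈ 39.98 dB
∠T = (88.85° + 84.29°) − (89.28° + 82.87°) = 0.99°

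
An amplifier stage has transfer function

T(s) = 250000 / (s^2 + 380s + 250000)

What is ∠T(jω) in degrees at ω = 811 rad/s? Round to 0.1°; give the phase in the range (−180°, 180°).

-142.9°

At s = jω = j811:
quadratic: (j811)² + 380·j811 + 250000 = -407721 + j308180 → |·| ≈ 5.1109e+05, ∠ ≈ 142.92°
∠T = 0.00° − 142.92° = -142.92°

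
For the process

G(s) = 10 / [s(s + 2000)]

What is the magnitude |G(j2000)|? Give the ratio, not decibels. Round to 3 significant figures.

1.77e-06

At s = jω = j2000:
pole (s+2000): 2000 + j2000 → |·| = √(2000²+2000²) = √8000000 ≈ 2828.4, ∠ = arctan(2000/2000) ≈ 45.00°
pole at origin: |s| = 2000, ∠ = 90.00° (in denominator)
|G| = 10 / 5.6568e+06 ≈ 1.7678e-06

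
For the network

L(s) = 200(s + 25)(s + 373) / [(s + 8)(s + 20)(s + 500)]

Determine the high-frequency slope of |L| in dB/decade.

Each pole contributes −20 dB/decade at high frequency; each zero contributes +20 dB/decade.
Net: 2 zero(s) − 3 pole(s) → -20 dB/decade.

-20 dB/decade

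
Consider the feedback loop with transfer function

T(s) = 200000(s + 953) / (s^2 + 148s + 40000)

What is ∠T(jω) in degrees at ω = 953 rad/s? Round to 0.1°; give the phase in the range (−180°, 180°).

-125.8°

At s = jω = j953:
zero (s+953): 953 + j953 → |·| = √(953²+953²) = √1816418 ≈ 1347.7, ∠ = arctan(953/953) ≈ 45.00°
quadratic: (j953)² + 148·j953 + 40000 = -868209 + j141044 → |·| ≈ 8.7959e+05, ∠ ≈ 170.77°
∠T = 45.00° − 170.77° = -125.77°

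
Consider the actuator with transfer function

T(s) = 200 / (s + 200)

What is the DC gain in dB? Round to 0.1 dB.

0.0 dB

T(0) = 200 / 200 = 1
20 log₁₀(1) ≈ 0.00 dB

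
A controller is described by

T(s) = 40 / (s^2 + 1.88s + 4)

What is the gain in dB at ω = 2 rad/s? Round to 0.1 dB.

20.5 dB

At s = jω = j2:
quadratic: (j2)² + 1.88·j2 + 4 = 0 + j3.76 → |·| ≈ 3.76, ∠ ≈ 90.00°
|T| = 40 / 3.76 ≈ 10.638
Gain = 20 log₁₀(10.638) ≈ 20.54 dB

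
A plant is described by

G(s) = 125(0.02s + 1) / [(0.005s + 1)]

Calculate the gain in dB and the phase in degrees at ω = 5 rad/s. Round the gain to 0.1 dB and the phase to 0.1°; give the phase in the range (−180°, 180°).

42.0 dB, 4.3°

At ω = 5 rad/s:
zero (1 + j5·0.02) = 1 + j0.1 → |·| ≈ 1.005, ∠ ≈ 5.71°
pole (1 + j5·0.005) = 1 + j0.025 → |·| ≈ 1.0003, ∠ ≈ 1.43°
|G| = 125 · 1.005 / (1.0003) ≈ 125.59
Gain = 20 log₁₀(125.59) ≈ 41.98 dB
∠G = (5.71°) − (1.43°) = 4.28°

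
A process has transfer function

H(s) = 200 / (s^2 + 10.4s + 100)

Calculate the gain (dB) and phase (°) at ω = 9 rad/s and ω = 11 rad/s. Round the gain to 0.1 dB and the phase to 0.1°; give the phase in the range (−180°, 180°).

At s = jω = j9:
quadratic: (j9)² + 10.4·j9 + 100 = 19 + j93.6 → |·| ≈ 95.509, ∠ ≈ 78.53°
|H| = 200 / 95.509 ≈ 2.094
Gain = 20 log₁₀(2.094) ≈ 6.42 dB
∠H = 0.00° − 78.53° = -78.53°

At s = jω = j11:
quadratic: (j11)² + 10.4·j11 + 100 = -21 + j114.4 → |·| ≈ 116.31, ∠ ≈ 100.40°
|H| = 200 / 116.31 ≈ 1.7195
Gain = 20 log₁₀(1.7195) ≈ 4.71 dB
∠H = 0.00° − 100.40° = -100.40°

ω = 9: 6.4 dB, -78.5°; ω = 11: 4.7 dB, -100.4°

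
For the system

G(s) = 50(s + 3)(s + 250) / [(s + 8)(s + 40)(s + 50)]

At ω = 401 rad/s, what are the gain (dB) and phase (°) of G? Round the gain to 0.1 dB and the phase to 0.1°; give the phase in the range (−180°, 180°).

-16.8 dB, -108.4°

At s = jω = j401:
zero (s+3): 3 + j401 → |·| = √(3²+401²) = √160810 ≈ 401.01, ∠ = arctan(401/3) ≈ 89.57°
zero (s+250): 250 + j401 → |·| = √(250²+401²) = √223301 ≈ 472.55, ∠ = arctan(401/250) ≈ 58.06°
pole (s+8): 8 + j401 → |·| = √(8²+401²) = √160865 ≈ 401.08, ∠ = arctan(401/8) ≈ 88.86°
pole (s+40): 40 + j401 → |·| = √(40²+401²) = √162401 ≈ 402.99, ∠ = arctan(401/40) ≈ 84.30°
pole (s+50): 50 + j401 → |·| = √(50²+401²) = √163301 ≈ 404.11, ∠ = arctan(401/50) ≈ 82.89°
|G| = 50 · 1.895e+05 / 6.5317e+07 ≈ 0.14506
Gain = 20 log₁₀(0.14506) ≈ -16.77 dB
∠G = 147.63° − 256.05° = -108.42°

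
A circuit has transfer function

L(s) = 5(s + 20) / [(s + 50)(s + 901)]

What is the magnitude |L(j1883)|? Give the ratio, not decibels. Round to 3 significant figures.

At s = jω = j1883:
zero (s+20): 20 + j1883 → |·| = √(20²+1883²) = √3546089 ≈ 1883.1, ∠ = arctan(1883/20) ≈ 89.39°
pole (s+50): 50 + j1883 → |·| = √(50²+1883²) = √3548189 ≈ 1883.7, ∠ = arctan(1883/50) ≈ 88.48°
pole (s+901): 901 + j1883 → |·| = √(901²+1883²) = √4357490 ≈ 2087.5, ∠ = arctan(1883/901) ≈ 64.43°
|L| = 5 · 1883.1 / 3.9322e+06 ≈ 0.0023945

0.00239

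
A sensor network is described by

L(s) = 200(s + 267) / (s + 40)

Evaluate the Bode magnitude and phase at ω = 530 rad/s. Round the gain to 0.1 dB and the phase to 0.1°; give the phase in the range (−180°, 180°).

At s = jω = j530:
zero (s+267): 267 + j530 → |·| = √(267²+530²) = √352189 ≈ 593.46, ∠ = arctan(530/267) ≈ 63.26°
pole (s+40): 40 + j530 → |·| = √(40²+530²) = √282500 ≈ 531.51, ∠ = arctan(530/40) ≈ 85.68°
|L| = 200 · 593.46 / 531.51 ≈ 223.31
Gain = 20 log₁₀(223.31) ≈ 46.98 dB
∠L = 63.26° − 85.68° = -22.42°

47.0 dB, -22.4°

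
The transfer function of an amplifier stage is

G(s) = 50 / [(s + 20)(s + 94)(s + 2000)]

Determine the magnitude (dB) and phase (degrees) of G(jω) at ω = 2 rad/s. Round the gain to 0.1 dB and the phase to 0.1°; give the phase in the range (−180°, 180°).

At s = jω = j2:
pole (s+20): 20 + j2 → |·| = √(20²+2²) = √404 ≈ 20.1, ∠ = arctan(2/20) ≈ 5.71°
pole (s+94): 94 + j2 → |·| = √(94²+2²) = √8840 ≈ 94.021, ∠ = arctan(2/94) ≈ 1.22°
pole (s+2000): 2000 + j2 → |·| = √(2000²+2²) = √4000004 ≈ 2000, ∠ = arctan(2/2000) ≈ 0.06°
|G| = 50 / 3.7796e+06 ≈ 1.3229e-05
Gain = 20 log₁₀(1.3229e-05) ≈ -97.57 dB
∠G = 0.00° − 6.99° = -6.99°

-97.6 dB, -7.0°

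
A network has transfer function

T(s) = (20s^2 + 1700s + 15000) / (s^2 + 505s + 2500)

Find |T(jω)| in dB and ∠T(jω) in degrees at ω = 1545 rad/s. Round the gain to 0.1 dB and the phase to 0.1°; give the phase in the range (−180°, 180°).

Substitute s = j1545:
Numerator: 20(j1545)^2 + 1700(j1545) + 15000 = -47725500 + j2626500
Denominator: (j1545)^2 + 505(j1545) + 2500 = -2384525 + j780225
|N| = √(47725500² + 2626500²) ≈ 4.7798e+07, ∠N ≈ 176.85°
|D| = √(2384525² + 780225²) ≈ 2.5089e+06, ∠D ≈ 161.88°
|T| = 4.7798e+07 / 2.5089e+06 ≈ 19.051
Gain = 20 log₁₀(19.051) ≈ 25.60 dB
∠T = 176.85° − 161.88° = 14.97°

25.6 dB, 15.0°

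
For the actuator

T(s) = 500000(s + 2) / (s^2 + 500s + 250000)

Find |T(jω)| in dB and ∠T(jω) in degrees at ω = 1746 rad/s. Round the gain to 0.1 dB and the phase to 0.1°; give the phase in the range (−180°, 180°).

49.5 dB, -72.7°

At s = jω = j1746:
zero (s+2): 2 + j1746 → |·| = √(2²+1746²) = √3048520 ≈ 1746, ∠ = arctan(1746/2) ≈ 89.93°
quadratic: (j1746)² + 500·j1746 + 250000 = -2798516 + j873000 → |·| ≈ 2.9315e+06, ∠ ≈ 162.67°
|T| = 500000 · 1746 / 2.9315e+06 ≈ 297.8
Gain = 20 log₁₀(297.8) ≈ 49.48 dB
∠T = 89.93° − 162.67° = -72.74°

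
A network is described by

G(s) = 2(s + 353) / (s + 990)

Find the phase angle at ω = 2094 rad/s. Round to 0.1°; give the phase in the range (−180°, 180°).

At s = jω = j2094:
zero (s+353): 353 + j2094 → |·| = √(353²+2094²) = √4509445 ≈ 2123.5, ∠ = arctan(2094/353) ≈ 80.43°
pole (s+990): 990 + j2094 → |·| = √(990²+2094²) = √5364936 ≈ 2316.2, ∠ = arctan(2094/990) ≈ 64.70°
∠G = 80.43° − 64.70° = 15.73°

15.7°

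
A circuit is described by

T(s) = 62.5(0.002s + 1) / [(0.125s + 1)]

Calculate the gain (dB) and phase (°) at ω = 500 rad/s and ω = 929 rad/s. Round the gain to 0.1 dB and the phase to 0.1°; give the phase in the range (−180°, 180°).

ω = 500: 3.0 dB, -44.1°; ω = 929: 1.1 dB, -27.8°

At ω = 500 rad/s:
zero (1 + j500·0.002) = 1 + j1 → |·| ≈ 1.4142, ∠ ≈ 45.00°
pole (1 + j500·0.125) = 1 + j62.5 → |·| ≈ 62.508, ∠ ≈ 89.08°
|T| = 62.5 · 1.4142 / (62.508) ≈ 1.414
Gain = 20 log₁₀(1.414) ≈ 3.01 dB
∠T = (45.00°) − (89.08°) = -44.08°

At ω = 929 rad/s:
zero (1 + j929·0.002) = 1 + j1.858 → |·| ≈ 2.11, ∠ ≈ 61.71°
pole (1 + j929·0.125) = 1 + j116.125 → |·| ≈ 116.13, ∠ ≈ 89.51°
|T| = 62.5 · 2.11 / (116.13) ≈ 1.1356
Gain = 20 log₁₀(1.1356) ≈ 1.10 dB
∠T = (61.71°) − (89.51°) = -27.80°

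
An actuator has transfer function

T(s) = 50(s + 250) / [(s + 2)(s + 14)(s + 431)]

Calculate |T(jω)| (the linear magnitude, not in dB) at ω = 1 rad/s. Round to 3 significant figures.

0.924

At s = jω = j1:
zero (s+250): 250 + j1 → |·| = √(250²+1²) = √62501 ≈ 250, ∠ = arctan(1/250) ≈ 0.23°
pole (s+2): 2 + j1 → |·| = √(2²+1²) = √5 ≈ 2.2361, ∠ = arctan(1/2) ≈ 26.57°
pole (s+14): 14 + j1 → |·| = √(14²+1²) = √197 ≈ 14.036, ∠ = arctan(1/14) ≈ 4.09°
pole (s+431): 431 + j1 → |·| = √(431²+1²) = √185762 ≈ 431, ∠ = arctan(1/431) ≈ 0.13°
|T| = 50 · 250 / 13527 ≈ 0.92408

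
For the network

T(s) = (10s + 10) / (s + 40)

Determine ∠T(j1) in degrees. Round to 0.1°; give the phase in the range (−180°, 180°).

43.6°

Substitute s = j1:
Numerator: 10(j1) + 10 = 10 + j10
Denominator: (j1) + 40 = 40 + j1
|N| = √(10² + 10²) ≈ 14.142, ∠N ≈ 45.00°
|D| = √(40² + 1²) ≈ 40.012, ∠D ≈ 1.43°
∠T = 45.00° − 1.43° = 43.57°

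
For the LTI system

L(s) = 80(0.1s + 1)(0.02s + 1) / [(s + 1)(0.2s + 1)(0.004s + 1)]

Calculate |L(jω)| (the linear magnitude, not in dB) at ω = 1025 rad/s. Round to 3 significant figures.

At ω = 1025 rad/s:
zero (1 + j1025·0.1) = 1 + j102.5 → |·| ≈ 102.5, ∠ ≈ 89.44°
zero (1 + j1025·0.02) = 1 + j20.5 → |·| ≈ 20.524, ∠ ≈ 87.21°
pole (1 + j1025·1) = 1 + j1025 → |·| ≈ 1025, ∠ ≈ 89.94°
pole (1 + j1025·0.2) = 1 + j205 → |·| ≈ 205, ∠ ≈ 89.72°
pole (1 + j1025·0.004) = 1 + j4.1 → |·| ≈ 4.2202, ∠ ≈ 76.29°
|L| = 80 · 102.5 · 20.524 / (1025 · 205 · 4.2202) ≈ 0.18979

0.190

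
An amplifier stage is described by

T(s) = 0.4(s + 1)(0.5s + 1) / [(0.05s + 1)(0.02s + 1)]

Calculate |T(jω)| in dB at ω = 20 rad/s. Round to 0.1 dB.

At ω = 20 rad/s:
zero (1 + j20·1) = 1 + j20 → |·| ≈ 20.025, ∠ ≈ 87.14°
zero (1 + j20·0.5) = 1 + j10 → |·| ≈ 10.05, ∠ ≈ 84.29°
pole (1 + j20·0.05) = 1 + j1 → |·| ≈ 1.4142, ∠ ≈ 45.00°
pole (1 + j20·0.02) = 1 + j0.4 → |·| ≈ 1.077, ∠ ≈ 21.80°
|T| = 0.4 · 20.025 · 10.05 / (1.4142 · 1.077) ≈ 52.853
Gain = 20 log₁₀(52.853) ≈ 34.46 dB

34.5 dB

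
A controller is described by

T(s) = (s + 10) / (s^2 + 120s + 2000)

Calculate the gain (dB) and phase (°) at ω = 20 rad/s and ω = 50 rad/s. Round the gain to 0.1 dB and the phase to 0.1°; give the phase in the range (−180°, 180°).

ω = 20: -42.2 dB, 7.1°; ω = 50: -41.4 dB, -16.1°

Substitute s = j20:
Numerator: (j20) + 10 = 10 + j20
Denominator: (j20)^2 + 120(j20) + 2000 = 1600 + j2400
|N| = √(10² + 20²) ≈ 22.361, ∠N ≈ 63.43°
|D| = √(1600² + 2400²) ≈ 2884.4, ∠D ≈ 56.31°
|T| = 22.361 / 2884.4 ≈ 0.0077524
Gain = 20 log₁₀(0.0077524) ≈ -42.21 dB
∠T = 63.43° − 56.31° = 7.12°

Substitute s = j50:
Numerator: (j50) + 10 = 10 + j50
Denominator: (j50)^2 + 120(j50) + 2000 = -500 + j6000
|N| = √(10² + 50²) ≈ 50.99, ∠N ≈ 78.69°
|D| = √(500² + 6000²) ≈ 6020.8, ∠D ≈ 94.76°
|T| = 50.99 / 6020.8 ≈ 0.008469
Gain = 20 log₁₀(0.008469) ≈ -41.44 dB
∠T = 78.69° − 94.76° = -16.07°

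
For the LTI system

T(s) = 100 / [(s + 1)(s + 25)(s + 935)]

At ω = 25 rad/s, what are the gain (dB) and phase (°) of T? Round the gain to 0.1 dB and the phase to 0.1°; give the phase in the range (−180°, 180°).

-78.4 dB, -134.2°

At s = jω = j25:
pole (s+1): 1 + j25 → |·| = √(1²+25²) = √626 ≈ 25.02, ∠ = arctan(25/1) ≈ 87.71°
pole (s+25): 25 + j25 → |·| = √(25²+25²) = √1250 ≈ 35.355, ∠ = arctan(25/25) ≈ 45.00°
pole (s+935): 935 + j25 → |·| = √(935²+25²) = √874850 ≈ 935.33, ∠ = arctan(25/935) ≈ 1.53°
|T| = 100 / 8.2738e+05 ≈ 0.00012086
Gain = 20 log₁₀(0.00012086) ≈ -78.35 dB
∠T = 0.00° − 134.24° = -134.24°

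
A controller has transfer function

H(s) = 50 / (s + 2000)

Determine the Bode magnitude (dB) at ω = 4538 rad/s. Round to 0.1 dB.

Substitute s = j4538:
Numerator: 50 = 50 + j0
Denominator: (j4538) + 2000 = 2000 + j4538
|N| = √(50² + 0²) ≈ 50, ∠N ≈ 0.00°
|D| = √(2000² + 4538²) ≈ 4959.2, ∠D ≈ 66.22°
|H| = 50 / 4959.2 ≈ 0.010082
Gain = 20 log₁₀(0.010082) ≈ -39.93 dB

-39.9 dB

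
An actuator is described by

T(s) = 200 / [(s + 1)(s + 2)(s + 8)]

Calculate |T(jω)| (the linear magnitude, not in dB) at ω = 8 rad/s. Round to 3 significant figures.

At s = jω = j8:
pole (s+1): 1 + j8 → |·| = √(1²+8²) = √65 ≈ 8.0623, ∠ = arctan(8/1) ≈ 82.87°
pole (s+2): 2 + j8 → |·| = √(2²+8²) = √68 ≈ 8.2462, ∠ = arctan(8/2) ≈ 75.96°
pole (s+8): 8 + j8 → |·| = √(8²+8²) = √128 ≈ 11.314, ∠ = arctan(8/8) ≈ 45.00°
|T| = 200 / 752.19 ≈ 0.26589

0.266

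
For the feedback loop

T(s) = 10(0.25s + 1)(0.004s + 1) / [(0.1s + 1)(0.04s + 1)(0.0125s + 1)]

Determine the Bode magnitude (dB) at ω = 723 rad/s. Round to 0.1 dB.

-10.7 dB

At ω = 723 rad/s:
zero (1 + j723·0.25) = 1 + j180.75 → |·| ≈ 180.75, ∠ ≈ 89.68°
zero (1 + j723·0.004) = 1 + j2.892 → |·| ≈ 3.06, ∠ ≈ 70.93°
pole (1 + j723·0.1) = 1 + j72.3 → |·| ≈ 72.307, ∠ ≈ 89.21°
pole (1 + j723·0.04) = 1 + j28.92 → |·| ≈ 28.937, ∠ ≈ 88.02°
pole (1 + j723·0.0125) = 1 + j9.0375 → |·| ≈ 9.0927, ∠ ≈ 83.69°
|T| = 10 · 180.75 · 3.06 / (72.307 · 28.937 · 9.0927) ≈ 0.29072
Gain = 20 log₁₀(0.29072) ≈ -10.73 dB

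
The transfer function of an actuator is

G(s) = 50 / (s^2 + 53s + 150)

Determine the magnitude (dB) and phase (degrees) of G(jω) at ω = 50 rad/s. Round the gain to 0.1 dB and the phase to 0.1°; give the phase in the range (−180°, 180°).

Substitute s = j50:
Numerator: 50 = 50 + j0
Denominator: (j50)^2 + 53(j50) + 150 = -2350 + j2650
|N| = √(50² + 0²) ≈ 50, ∠N ≈ 0.00°
|D| = √(2350² + 2650²) ≈ 3541.9, ∠D ≈ 131.57°
|G| = 50 / 3541.9 ≈ 0.014117
Gain = 20 log₁₀(0.014117) ≈ -37.01 dB
∠G = 0.00° − 131.57° = -131.57°

-37.0 dB, -131.6°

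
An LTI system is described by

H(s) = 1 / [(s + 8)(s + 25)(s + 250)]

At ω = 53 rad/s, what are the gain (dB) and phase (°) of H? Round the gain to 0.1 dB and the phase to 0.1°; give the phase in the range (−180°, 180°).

At s = jω = j53:
pole (s+8): 8 + j53 → |·| = √(8²+53²) = √2873 ≈ 53.6, ∠ = arctan(53/8) ≈ 81.42°
pole (s+25): 25 + j53 → |·| = √(25²+53²) = √3434 ≈ 58.6, ∠ = arctan(53/25) ≈ 64.75°
pole (s+250): 250 + j53 → |·| = √(250²+53²) = √65309 ≈ 255.56, ∠ = arctan(53/250) ≈ 11.97°
|H| = 1 / 8.027e+05 ≈ 1.2458e-06
Gain = 20 log₁₀(1.2458e-06) ≈ -118.09 dB
∠H = 0.00° − 158.14° = -158.14°

-118.1 dB, -158.1°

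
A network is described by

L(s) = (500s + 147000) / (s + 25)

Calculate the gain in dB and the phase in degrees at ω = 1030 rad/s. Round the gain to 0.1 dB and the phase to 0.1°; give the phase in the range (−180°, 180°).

54.3 dB, -14.5°

Substitute s = j1030:
Numerator: 500(j1030) + 147000 = 147000 + j515000
Denominator: (j1030) + 25 = 25 + j1030
|N| = √(147000² + 515000²) ≈ 5.3557e+05, ∠N ≈ 74.07°
|D| = √(25² + 1030²) ≈ 1030.3, ∠D ≈ 88.61°
|L| = 5.3557e+05 / 1030.3 ≈ 519.82
Gain = 20 log₁₀(519.82) ≈ 54.32 dB
∠L = 74.07° − 88.61° = -14.54°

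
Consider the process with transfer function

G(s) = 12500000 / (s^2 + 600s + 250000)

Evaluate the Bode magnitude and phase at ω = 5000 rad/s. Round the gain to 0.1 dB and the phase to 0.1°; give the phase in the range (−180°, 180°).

-6.0 dB, -173.1°

At s = jω = j5000:
quadratic: (j5000)² + 600·j5000 + 250000 = -24750000 + j3000000 → |·| ≈ 2.4931e+07, ∠ ≈ 173.09°
|G| = 12500000 / 2.4931e+07 ≈ 0.50138
Gain = 20 log₁₀(0.50138) ≈ -6.00 dB
∠G = 0.00° − 173.09° = -173.09°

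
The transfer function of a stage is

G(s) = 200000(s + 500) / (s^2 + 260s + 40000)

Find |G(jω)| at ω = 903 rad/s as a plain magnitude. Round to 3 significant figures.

255

At s = jω = j903:
zero (s+500): 500 + j903 → |·| = √(500²+903²) = √1065409 ≈ 1032.2, ∠ = arctan(903/500) ≈ 61.03°
quadratic: (j903)² + 260·j903 + 40000 = -775409 + j234780 → |·| ≈ 8.1017e+05, ∠ ≈ 163.15°
|G| = 200000 · 1032.2 / 8.1017e+05 ≈ 254.81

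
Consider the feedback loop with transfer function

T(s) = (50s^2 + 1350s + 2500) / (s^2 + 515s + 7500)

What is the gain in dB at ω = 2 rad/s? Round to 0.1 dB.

Substitute s = j2:
Numerator: 50(j2)^2 + 1350(j2) + 2500 = 2300 + j2700
Denominator: (j2)^2 + 515(j2) + 7500 = 7496 + j1030
|N| = √(2300² + 2700²) ≈ 3546.8, ∠N ≈ 49.57°
|D| = √(7496² + 1030²) ≈ 7566.4, ∠D ≈ 7.82°
|T| = 3546.8 / 7566.4 ≈ 0.46876
Gain = 20 log₁₀(0.46876) ≈ -6.58 dB

-6.6 dB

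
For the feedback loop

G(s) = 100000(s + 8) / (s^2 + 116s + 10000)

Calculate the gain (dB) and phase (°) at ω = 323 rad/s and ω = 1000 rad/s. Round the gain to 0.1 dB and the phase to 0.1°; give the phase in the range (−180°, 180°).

At s = jω = j323:
zero (s+8): 8 + j323 → |·| = √(8²+323²) = √104393 ≈ 323.1, ∠ = arctan(323/8) ≈ 88.58°
quadratic: (j323)² + 116·j323 + 10000 = -94329 + j37468 → |·| ≈ 1.015e+05, ∠ ≈ 158.34°
|G| = 100000 · 323.1 / 1.015e+05 ≈ 318.33
Gain = 20 log₁₀(318.33) ≈ 50.06 dB
∠G = 88.58° − 158.34° = -69.76°

At s = jω = j1000:
zero (s+8): 8 + j1000 → |·| = √(8²+1000²) = √1000064 ≈ 1000, ∠ = arctan(1000/8) ≈ 89.54°
quadratic: (j1000)² + 116·j1000 + 10000 = -990000 + j116000 → |·| ≈ 9.9677e+05, ∠ ≈ 173.32°
|G| = 100000 · 1000 / 9.9677e+05 ≈ 100.32
Gain = 20 log₁₀(100.32) ≈ 40.03 dB
∠G = 89.54° − 173.32° = -83.78°

ω = 323: 50.1 dB, -69.8°; ω = 1000: 40.0 dB, -83.8°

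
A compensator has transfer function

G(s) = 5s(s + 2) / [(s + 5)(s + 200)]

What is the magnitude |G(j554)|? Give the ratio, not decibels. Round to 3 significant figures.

At s = jω = j554:
zero (s+2): 2 + j554 → |·| = √(2²+554²) = √306920 ≈ 554, ∠ = arctan(554/2) ≈ 89.79°
zero at origin: s = j554 → |·| = 554, ∠ = 90.00°
pole (s+5): 5 + j554 → |·| = √(5²+554²) = √306941 ≈ 554.02, ∠ = arctan(554/5) ≈ 89.48°
pole (s+200): 200 + j554 → |·| = √(200²+554²) = √346916 ≈ 589, ∠ = arctan(554/200) ≈ 70.15°
|G| = 5 · 3.0692e+05 / 3.2632e+05 ≈ 4.7027

4.70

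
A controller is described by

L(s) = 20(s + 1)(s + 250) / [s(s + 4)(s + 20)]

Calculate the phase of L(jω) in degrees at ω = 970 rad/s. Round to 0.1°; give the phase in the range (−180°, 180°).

At s = jω = j970:
zero (s+1): 1 + j970 → |·| = √(1²+970²) = √940901 ≈ 970, ∠ = arctan(970/1) ≈ 89.94°
zero (s+250): 250 + j970 → |·| = √(250²+970²) = √1003400 ≈ 1001.7, ∠ = arctan(970/250) ≈ 75.55°
pole (s+4): 4 + j970 → |·| = √(4²+970²) = √940916 ≈ 970.01, ∠ = arctan(970/4) ≈ 89.76°
pole (s+20): 20 + j970 → |·| = √(20²+970²) = √941300 ≈ 970.21, ∠ = arctan(970/20) ≈ 88.82°
pole at origin: |s| = 970, ∠ = 90.00° (in denominator)
∠L = 165.49° − 268.58° = -103.09°

-103.1°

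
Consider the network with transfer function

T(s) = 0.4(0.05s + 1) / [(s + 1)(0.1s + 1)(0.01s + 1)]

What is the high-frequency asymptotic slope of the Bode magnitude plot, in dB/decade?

-40 dB/decade

Each pole contributes −20 dB/decade at high frequency; each zero contributes +20 dB/decade.
Net: 1 zero(s) − 3 pole(s) → -40 dB/decade.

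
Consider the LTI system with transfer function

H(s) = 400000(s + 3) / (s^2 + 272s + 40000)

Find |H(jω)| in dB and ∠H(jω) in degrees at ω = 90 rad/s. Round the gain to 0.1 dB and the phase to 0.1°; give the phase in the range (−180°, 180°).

At s = jω = j90:
zero (s+3): 3 + j90 → |·| = √(3²+90²) = √8109 ≈ 90.05, ∠ = arctan(90/3) ≈ 88.09°
quadratic: (j90)² + 272·j90 + 40000 = 31900 + j24480 → |·| ≈ 40210, ∠ ≈ 37.50°
|H| = 400000 · 90.05 / 40210 ≈ 895.8
Gain = 20 log₁₀(895.8) ≈ 59.04 dB
∠H = 88.09° − 37.50° = 50.59°

59.0 dB, 50.6°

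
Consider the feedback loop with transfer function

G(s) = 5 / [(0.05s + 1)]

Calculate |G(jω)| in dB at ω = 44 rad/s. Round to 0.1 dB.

6.3 dB

At ω = 44 rad/s:
pole (1 + j44·0.05) = 1 + j2.2 → |·| ≈ 2.4166, ∠ ≈ 65.56°
|G| = 5 · 1 / (2.4166) ≈ 2.069
Gain = 20 log₁₀(2.069) ≈ 6.32 dB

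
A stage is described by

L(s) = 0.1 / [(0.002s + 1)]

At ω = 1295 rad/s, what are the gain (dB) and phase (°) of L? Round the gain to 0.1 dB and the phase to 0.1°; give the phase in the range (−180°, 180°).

At ω = 1295 rad/s:
pole (1 + j1295·0.002) = 1 + j2.59 → |·| ≈ 2.7763, ∠ ≈ 68.89°
|L| = 0.1 · 1 / (2.7763) ≈ 0.036019
Gain = 20 log₁₀(0.036019) ≈ -28.87 dB
∠L = (0°) − (68.89°) = -68.89°

-28.9 dB, -68.9°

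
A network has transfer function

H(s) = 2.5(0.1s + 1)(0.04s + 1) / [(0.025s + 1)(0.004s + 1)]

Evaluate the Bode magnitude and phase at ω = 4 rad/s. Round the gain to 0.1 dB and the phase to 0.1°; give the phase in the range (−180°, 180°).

8.7 dB, 24.3°

At ω = 4 rad/s:
zero (1 + j4·0.1) = 1 + j0.4 → |·| ≈ 1.077, ∠ ≈ 21.80°
zero (1 + j4·0.04) = 1 + j0.16 → |·| ≈ 1.0127, ∠ ≈ 9.09°
pole (1 + j4·0.025) = 1 + j0.1 → |·| ≈ 1.005, ∠ ≈ 5.71°
pole (1 + j4·0.004) = 1 + j0.016 → |·| ≈ 1.0001, ∠ ≈ 0.92°
|H| = 2.5 · 1.077 · 1.0127 / (1.005 · 1.0001) ≈ 2.7129
Gain = 20 log₁₀(2.7129) ≈ 8.67 dB
∠H = (21.80° + 9.09°) − (5.71° + 0.92°) = 24.26°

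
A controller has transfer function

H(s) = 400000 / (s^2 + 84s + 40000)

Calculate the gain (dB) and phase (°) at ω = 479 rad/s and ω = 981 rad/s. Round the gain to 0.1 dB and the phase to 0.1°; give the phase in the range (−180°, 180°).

At s = jω = j479:
quadratic: (j479)² + 84·j479 + 40000 = -189441 + j40236 → |·| ≈ 1.9367e+05, ∠ ≈ 168.01°
|H| = 400000 / 1.9367e+05 ≈ 2.0654
Gain = 20 log₁₀(2.0654) ≈ 6.30 dB
∠H = 0.00° − 168.01° = -168.01°

At s = jω = j981:
quadratic: (j981)² + 84·j981 + 40000 = -922361 + j82404 → |·| ≈ 9.2603e+05, ∠ ≈ 174.89°
|H| = 400000 / 9.2603e+05 ≈ 0.43195
Gain = 20 log₁₀(0.43195) ≈ -7.29 dB
∠H = 0.00° − 174.89° = -174.89°

ω = 479: 6.3 dB, -168.0°; ω = 981: -7.3 dB, -174.9°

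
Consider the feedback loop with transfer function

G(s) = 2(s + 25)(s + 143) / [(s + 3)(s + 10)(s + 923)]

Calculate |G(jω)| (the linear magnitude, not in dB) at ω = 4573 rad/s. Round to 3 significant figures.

0.000429

At s = jω = j4573:
zero (s+25): 25 + j4573 → |·| = √(25²+4573²) = √20912954 ≈ 4573.1, ∠ = arctan(4573/25) ≈ 89.69°
zero (s+143): 143 + j4573 → |·| = √(143²+4573²) = √20932778 ≈ 4575.2, ∠ = arctan(4573/143) ≈ 88.21°
pole (s+3): 3 + j4573 → |·| = √(3²+4573²) = √20912338 ≈ 4573, ∠ = arctan(4573/3) ≈ 89.96°
pole (s+10): 10 + j4573 → |·| = √(10²+4573²) = √20912429 ≈ 4573, ∠ = arctan(4573/10) ≈ 89.87°
pole (s+923): 923 + j4573 → |·| = √(923²+4573²) = √21764258 ≈ 4665.2, ∠ = arctan(4573/923) ≈ 78.59°
|G| = 2 · 2.0923e+07 / 9.756e+10 ≈ 0.00042893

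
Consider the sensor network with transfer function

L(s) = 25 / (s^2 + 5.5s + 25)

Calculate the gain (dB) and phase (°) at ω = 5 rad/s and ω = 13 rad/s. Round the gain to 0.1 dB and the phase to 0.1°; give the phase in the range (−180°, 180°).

ω = 5: -0.8 dB, -90.0°; ω = 13: -16.2 dB, -153.6°

At s = jω = j5:
quadratic: (j5)² + 5.5·j5 + 25 = 0 + j27.5 → |·| ≈ 27.5, ∠ ≈ 90.00°
|L| = 25 / 27.5 ≈ 0.90909
Gain = 20 log₁₀(0.90909) ≈ -0.83 dB
∠L = 0.00° − 90.00° = -90.00°

At s = jω = j13:
quadratic: (j13)² + 5.5·j13 + 25 = -144 + j71.5 → |·| ≈ 160.77, ∠ ≈ 153.59°
|L| = 25 / 160.77 ≈ 0.1555
Gain = 20 log₁₀(0.1555) ≈ -16.17 dB
∠L = 0.00° − 153.59° = -153.59°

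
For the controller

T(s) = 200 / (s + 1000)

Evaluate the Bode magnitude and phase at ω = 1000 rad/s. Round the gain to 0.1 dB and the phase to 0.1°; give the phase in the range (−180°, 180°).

At s = jω = j1000:
pole (s+1000): 1000 + j1000 → |·| = √(1000²+1000²) = √2000000 ≈ 1414.2, ∠ = arctan(1000/1000) ≈ 45.00°
|T| = 200 / 1414.2 ≈ 0.14142
Gain = 20 log₁₀(0.14142) ≈ -16.99 dB
∠T = 0.00° − 45.00° = -45.00°

-17.0 dB, -45.0°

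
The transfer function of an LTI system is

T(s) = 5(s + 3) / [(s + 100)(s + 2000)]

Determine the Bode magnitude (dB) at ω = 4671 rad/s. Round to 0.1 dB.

At s = jω = j4671:
zero (s+3): 3 + j4671 → |·| = √(3²+4671²) = √21818250 ≈ 4671, ∠ = arctan(4671/3) ≈ 89.96°
pole (s+100): 100 + j4671 → |·| = √(100²+4671²) = √21828241 ≈ 4672.1, ∠ = arctan(4671/100) ≈ 88.77°
pole (s+2000): 2000 + j4671 → |·| = √(2000²+4671²) = √25818241 ≈ 5081.2, ∠ = arctan(4671/2000) ≈ 66.82°
|T| = 5 · 4671 / 2.374e+07 ≈ 0.00098378
Gain = 20 log₁₀(0.00098378) ≈ -60.14 dB

-60.1 dB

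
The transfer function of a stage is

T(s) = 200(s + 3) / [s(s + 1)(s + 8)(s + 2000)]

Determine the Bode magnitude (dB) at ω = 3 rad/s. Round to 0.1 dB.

At s = jω = j3:
zero (s+3): 3 + j3 → |·| = √(3²+3²) = √18 ≈ 4.2426, ∠ = arctan(3/3) ≈ 45.00°
pole (s+1): 1 + j3 → |·| = √(1²+3²) = √10 ≈ 3.1623, ∠ = arctan(3/1) ≈ 71.57°
pole (s+8): 8 + j3 → |·| = √(8²+3²) = √73 ≈ 8.544, ∠ = arctan(3/8) ≈ 20.56°
pole (s+2000): 2000 + j3 → |·| = √(2000²+3²) = √4000009 ≈ 2000, ∠ = arctan(3/2000) ≈ 0.09°
pole at origin: |s| = 3, ∠ = 90.00° (in denominator)
|T| = 200 · 4.2426 / 1.6211e+05 ≈ 0.0052342
Gain = 20 log₁₀(0.0052342) ≈ -45.62 dB

-45.6 dB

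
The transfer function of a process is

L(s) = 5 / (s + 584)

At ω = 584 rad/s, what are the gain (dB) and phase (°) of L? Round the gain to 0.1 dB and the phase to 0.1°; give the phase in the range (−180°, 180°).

At s = jω = j584:
pole (s+584): 584 + j584 → |·| = √(584²+584²) = √682112 ≈ 825.9, ∠ = arctan(584/584) ≈ 45.00°
|L| = 5 / 825.9 ≈ 0.006054
Gain = 20 log₁₀(0.006054) ≈ -44.36 dB
∠L = 0.00° − 45.00° = -45.00°

-44.4 dB, -45.0°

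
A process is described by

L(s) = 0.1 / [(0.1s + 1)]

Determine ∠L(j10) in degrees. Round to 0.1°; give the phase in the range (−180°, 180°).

At ω = 10 rad/s:
pole (1 + j10·0.1) = 1 + j1 → |·| ≈ 1.4142, ∠ ≈ 45.00°
∠L = (0°) − (45.00°) = -45.00°

-45.0°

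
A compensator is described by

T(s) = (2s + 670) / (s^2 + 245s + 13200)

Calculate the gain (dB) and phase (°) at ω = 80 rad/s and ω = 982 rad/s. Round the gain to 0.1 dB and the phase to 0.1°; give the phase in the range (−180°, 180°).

ω = 80: -29.6 dB, -57.4°; ω = 982: -53.5 dB, -94.6°

Substitute s = j80:
Numerator: 2(j80) + 670 = 670 + j160
Denominator: (j80)^2 + 245(j80) + 13200 = 6800 + j19600
|N| = √(670² + 160²) ≈ 688.84, ∠N ≈ 13.43°
|D| = √(6800² + 19600²) ≈ 20746, ∠D ≈ 70.87°
|T| = 688.84 / 20746 ≈ 0.033204
Gain = 20 log₁₀(0.033204) ≈ -29.58 dB
∠T = 13.43° − 70.87° = -57.44°

Substitute s = j982:
Numerator: 2(j982) + 670 = 670 + j1964
Denominator: (j982)^2 + 245(j982) + 13200 = -951124 + j240590
|N| = √(670² + 1964²) ≈ 2075.1, ∠N ≈ 71.16°
|D| = √(951124² + 240590²) ≈ 9.8108e+05, ∠D ≈ 165.80°
|T| = 2075.1 / 9.8108e+05 ≈ 0.0021151
Gain = 20 log₁₀(0.0021151) ≈ -53.49 dB
∠T = 71.16° − 165.80° = -94.64°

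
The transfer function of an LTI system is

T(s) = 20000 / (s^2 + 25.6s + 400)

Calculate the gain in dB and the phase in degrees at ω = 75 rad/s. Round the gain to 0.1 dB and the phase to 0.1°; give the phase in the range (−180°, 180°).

11.1 dB, -159.8°

At s = jω = j75:
quadratic: (j75)² + 25.6·j75 + 400 = -5225 + j1920 → |·| ≈ 5566.6, ∠ ≈ 159.82°
|T| = 20000 / 5566.6 ≈ 3.5929
Gain = 20 log₁₀(3.5929) ≈ 11.11 dB
∠T = 0.00° − 159.82° = -159.82°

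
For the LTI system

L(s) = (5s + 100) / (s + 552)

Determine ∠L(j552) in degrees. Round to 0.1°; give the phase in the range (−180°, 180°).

42.9°

Substitute s = j552:
Numerator: 5(j552) + 100 = 100 + j2760
Denominator: (j552) + 552 = 552 + j552
|N| = √(100² + 2760²) ≈ 2761.8, ∠N ≈ 87.92°
|D| = √(552² + 552²) ≈ 780.65, ∠D ≈ 45.00°
∠L = 87.92° − 45.00° = 42.92°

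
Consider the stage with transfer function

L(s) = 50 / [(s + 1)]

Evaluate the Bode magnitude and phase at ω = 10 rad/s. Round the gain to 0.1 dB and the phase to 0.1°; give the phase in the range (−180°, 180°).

At ω = 10 rad/s:
pole (1 + j10·1) = 1 + j10 → |·| ≈ 10.05, ∠ ≈ 84.29°
|L| = 50 · 1 / (10.05) ≈ 4.9751
Gain = 20 log₁₀(4.9751) ≈ 13.94 dB
∠L = (0°) − (84.29°) = -84.29°

13.9 dB, -84.3°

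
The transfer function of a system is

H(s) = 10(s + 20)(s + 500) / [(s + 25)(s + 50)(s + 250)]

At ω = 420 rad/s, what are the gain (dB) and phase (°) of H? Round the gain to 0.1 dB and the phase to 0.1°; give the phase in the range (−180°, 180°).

-30.0 dB, -101.7°

At s = jω = j420:
zero (s+20): 20 + j420 → |·| = √(20²+420²) = √176800 ≈ 420.48, ∠ = arctan(420/20) ≈ 87.27°
zero (s+500): 500 + j420 → |·| = √(500²+420²) = √426400 ≈ 652.99, ∠ = arctan(420/500) ≈ 40.03°
pole (s+25): 25 + j420 → |·| = √(25²+420²) = √177025 ≈ 420.74, ∠ = arctan(420/25) ≈ 86.59°
pole (s+50): 50 + j420 → |·| = √(50²+420²) = √178900 ≈ 422.97, ∠ = arctan(420/50) ≈ 83.21°
pole (s+250): 250 + j420 → |·| = √(250²+420²) = √238900 ≈ 488.77, ∠ = arctan(420/250) ≈ 59.24°
|H| = 10 · 2.7457e+05 / 8.6982e+07 ≈ 0.031566
Gain = 20 log₁₀(0.031566) ≈ -30.02 dB
∠H = 127.30° − 229.04° = -101.74°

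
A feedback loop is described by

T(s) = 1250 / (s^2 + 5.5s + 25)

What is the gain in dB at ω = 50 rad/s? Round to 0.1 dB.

At s = jω = j50:
quadratic: (j50)² + 5.5·j50 + 25 = -2475 + j275 → |·| ≈ 2490.2, ∠ ≈ 173.66°
|T| = 1250 / 2490.2 ≈ 0.50197
Gain = 20 log₁₀(0.50197) ≈ -5.99 dB

-6.0 dB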